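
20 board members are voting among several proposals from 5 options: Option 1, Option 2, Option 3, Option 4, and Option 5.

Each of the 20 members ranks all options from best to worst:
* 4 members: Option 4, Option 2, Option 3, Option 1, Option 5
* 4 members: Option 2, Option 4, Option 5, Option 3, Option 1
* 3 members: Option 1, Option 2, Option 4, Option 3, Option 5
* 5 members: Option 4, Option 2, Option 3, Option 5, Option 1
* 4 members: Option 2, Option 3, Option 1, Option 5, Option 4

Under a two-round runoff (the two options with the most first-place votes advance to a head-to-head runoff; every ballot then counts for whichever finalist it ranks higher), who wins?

Round 1 first-place votes: Option 1 3, Option 2 8, Option 3 0, Option 4 9, Option 5 0. Option 4 and Option 2 advance.
Runoff: Option 4 is ranked above Option 2 on 9 ballots, Option 2 above Option 4 on 11.

Option 2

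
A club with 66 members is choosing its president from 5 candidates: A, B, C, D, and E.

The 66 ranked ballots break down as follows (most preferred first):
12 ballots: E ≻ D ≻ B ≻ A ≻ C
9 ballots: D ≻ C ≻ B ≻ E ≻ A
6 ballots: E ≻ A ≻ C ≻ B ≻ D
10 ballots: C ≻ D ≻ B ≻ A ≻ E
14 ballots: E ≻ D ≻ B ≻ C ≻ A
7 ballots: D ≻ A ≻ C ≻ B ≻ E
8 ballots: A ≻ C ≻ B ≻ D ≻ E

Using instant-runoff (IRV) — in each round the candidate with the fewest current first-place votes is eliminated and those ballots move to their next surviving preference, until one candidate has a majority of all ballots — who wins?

Round 1: A 8, B 0, C 10, D 16, E 32. B eliminated.
Round 2: A 8, C 10, D 16, E 32. A eliminated.
Round 3: C 18, D 16, E 32. D eliminated.
Round 4: C 34, E 32. C has a majority (≥34).

C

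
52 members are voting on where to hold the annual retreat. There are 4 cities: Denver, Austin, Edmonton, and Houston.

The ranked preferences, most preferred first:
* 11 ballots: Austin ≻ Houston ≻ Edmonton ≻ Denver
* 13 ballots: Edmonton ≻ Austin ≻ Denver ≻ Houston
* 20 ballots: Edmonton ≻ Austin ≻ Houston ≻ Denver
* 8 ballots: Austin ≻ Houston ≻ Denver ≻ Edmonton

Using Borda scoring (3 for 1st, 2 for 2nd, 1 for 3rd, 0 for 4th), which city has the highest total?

Denver: 11×0 + 13×1 + 20×0 + 8×1 = 21
Austin: 11×3 + 13×2 + 20×2 + 8×3 = 123
Edmonton: 11×1 + 13×3 + 20×3 + 8×0 = 110
Houston: 11×2 + 13×0 + 20×1 + 8×2 = 58

Austin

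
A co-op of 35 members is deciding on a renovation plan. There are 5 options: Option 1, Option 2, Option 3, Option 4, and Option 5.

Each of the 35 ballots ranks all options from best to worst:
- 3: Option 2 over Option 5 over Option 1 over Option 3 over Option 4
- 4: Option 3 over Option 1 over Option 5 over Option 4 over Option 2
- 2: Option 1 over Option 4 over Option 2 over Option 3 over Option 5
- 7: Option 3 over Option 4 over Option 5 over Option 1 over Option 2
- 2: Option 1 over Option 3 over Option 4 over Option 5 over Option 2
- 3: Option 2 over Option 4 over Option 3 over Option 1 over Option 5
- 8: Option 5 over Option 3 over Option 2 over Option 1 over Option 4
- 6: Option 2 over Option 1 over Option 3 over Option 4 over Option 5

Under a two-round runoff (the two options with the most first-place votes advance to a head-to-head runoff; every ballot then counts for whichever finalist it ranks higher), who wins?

Round 1 first-place votes: Option 1 4, Option 2 12, Option 3 11, Option 4 0, Option 5 8. Option 2 and Option 3 advance.
Runoff: Option 2 is ranked above Option 3 on 14 ballots, Option 3 above Option 2 on 21.

Option 3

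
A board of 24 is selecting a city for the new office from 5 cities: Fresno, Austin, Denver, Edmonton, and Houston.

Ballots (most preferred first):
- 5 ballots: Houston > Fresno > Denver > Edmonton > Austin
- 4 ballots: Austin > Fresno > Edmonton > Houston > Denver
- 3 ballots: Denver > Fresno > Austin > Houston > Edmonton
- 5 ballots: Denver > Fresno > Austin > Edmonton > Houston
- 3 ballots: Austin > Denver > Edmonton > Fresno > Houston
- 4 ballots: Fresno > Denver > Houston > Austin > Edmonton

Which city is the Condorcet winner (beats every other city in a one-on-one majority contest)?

Fresno vs Austin: 17–7
Fresno vs Denver: 13–11
Fresno vs Edmonton: 21–3
Fresno vs Houston: 19–5
Fresno beats every other city.

Fresno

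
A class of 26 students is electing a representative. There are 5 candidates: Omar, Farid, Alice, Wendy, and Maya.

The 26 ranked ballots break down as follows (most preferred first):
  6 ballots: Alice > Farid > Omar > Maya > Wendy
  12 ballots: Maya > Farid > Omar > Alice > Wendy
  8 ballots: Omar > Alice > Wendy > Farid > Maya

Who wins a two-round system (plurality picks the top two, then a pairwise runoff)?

Omar

Round 1 first-place votes: Omar 8, Farid 0, Alice 6, Wendy 0, Maya 12. Maya and Omar advance.
Runoff: Maya is ranked above Omar on 12 ballots, Omar above Maya on 14.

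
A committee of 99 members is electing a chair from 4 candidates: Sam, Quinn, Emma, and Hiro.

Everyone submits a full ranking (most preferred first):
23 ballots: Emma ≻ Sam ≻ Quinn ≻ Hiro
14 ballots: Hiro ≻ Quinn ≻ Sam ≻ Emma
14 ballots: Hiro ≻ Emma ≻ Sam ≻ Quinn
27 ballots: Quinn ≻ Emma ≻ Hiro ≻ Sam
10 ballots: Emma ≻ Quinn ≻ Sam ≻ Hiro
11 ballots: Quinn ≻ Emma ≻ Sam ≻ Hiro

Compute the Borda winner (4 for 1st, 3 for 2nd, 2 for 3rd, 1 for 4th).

Emma

Sam: 23×3 + 14×2 + 14×2 + 27×1 + 10×2 + 11×2 = 194
Quinn: 23×2 + 14×3 + 14×1 + 27×4 + 10×3 + 11×4 = 284
Emma: 23×4 + 14×1 + 14×3 + 27×3 + 10×4 + 11×3 = 302
Hiro: 23×1 + 14×4 + 14×4 + 27×2 + 10×1 + 11×1 = 210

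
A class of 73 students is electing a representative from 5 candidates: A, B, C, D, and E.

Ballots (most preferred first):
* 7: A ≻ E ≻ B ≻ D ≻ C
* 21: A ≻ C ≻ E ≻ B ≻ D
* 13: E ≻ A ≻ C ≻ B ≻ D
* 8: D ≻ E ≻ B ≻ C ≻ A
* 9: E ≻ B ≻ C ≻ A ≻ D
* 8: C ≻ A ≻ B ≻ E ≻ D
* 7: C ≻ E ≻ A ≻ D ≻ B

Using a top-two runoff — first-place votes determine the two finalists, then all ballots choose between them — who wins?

E

Round 1 first-place votes: A 28, B 0, C 15, D 8, E 22. A and E advance.
Runoff: A is ranked above E on 36 ballots, E above A on 37.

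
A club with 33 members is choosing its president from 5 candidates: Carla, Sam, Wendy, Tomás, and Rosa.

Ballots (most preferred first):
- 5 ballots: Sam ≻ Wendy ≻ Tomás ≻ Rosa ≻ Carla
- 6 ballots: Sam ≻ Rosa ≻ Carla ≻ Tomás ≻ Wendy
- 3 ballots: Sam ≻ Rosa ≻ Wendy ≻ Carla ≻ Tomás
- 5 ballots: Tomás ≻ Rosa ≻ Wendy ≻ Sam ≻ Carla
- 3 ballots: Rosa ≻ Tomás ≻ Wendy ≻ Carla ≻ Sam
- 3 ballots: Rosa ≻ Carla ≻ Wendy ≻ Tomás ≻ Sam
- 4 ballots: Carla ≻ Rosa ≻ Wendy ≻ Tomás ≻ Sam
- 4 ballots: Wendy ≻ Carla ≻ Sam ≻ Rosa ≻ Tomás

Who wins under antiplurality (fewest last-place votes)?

Rosa

Last-place votes: Carla 10, Sam 10, Wendy 6, Tomás 7, Rosa 0.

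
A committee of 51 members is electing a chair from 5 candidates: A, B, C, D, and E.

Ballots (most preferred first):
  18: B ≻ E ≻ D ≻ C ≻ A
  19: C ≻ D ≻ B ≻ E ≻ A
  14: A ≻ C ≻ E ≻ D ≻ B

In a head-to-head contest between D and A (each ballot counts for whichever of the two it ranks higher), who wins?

D is ranked above A on 37 ballots; A above D on 14.

D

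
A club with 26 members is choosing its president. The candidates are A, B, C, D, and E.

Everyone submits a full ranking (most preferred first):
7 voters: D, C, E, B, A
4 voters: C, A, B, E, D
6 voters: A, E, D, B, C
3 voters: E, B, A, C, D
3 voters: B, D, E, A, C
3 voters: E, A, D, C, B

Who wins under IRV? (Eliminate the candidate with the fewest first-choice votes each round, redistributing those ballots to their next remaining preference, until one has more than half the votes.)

A

Round 1: A 6, B 3, C 4, D 7, E 6. B eliminated.
Round 2: A 6, C 4, D 10, E 6. C eliminated.
Round 3: A 10, D 10, E 6. E eliminated.
Round 4: A 16, D 10. A has a majority (≥14).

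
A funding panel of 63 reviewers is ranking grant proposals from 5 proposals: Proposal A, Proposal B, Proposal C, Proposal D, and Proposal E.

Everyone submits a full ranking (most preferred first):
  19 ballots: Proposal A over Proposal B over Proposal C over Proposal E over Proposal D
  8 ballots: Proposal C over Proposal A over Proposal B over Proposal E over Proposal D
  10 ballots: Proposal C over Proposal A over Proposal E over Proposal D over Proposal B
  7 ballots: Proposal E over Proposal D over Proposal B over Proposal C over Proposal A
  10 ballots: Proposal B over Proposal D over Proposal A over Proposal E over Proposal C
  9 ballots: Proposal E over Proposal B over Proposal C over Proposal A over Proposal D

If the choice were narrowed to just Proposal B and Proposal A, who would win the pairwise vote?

Proposal A

Proposal B is ranked above Proposal A on 26 ballots; Proposal A above Proposal B on 37.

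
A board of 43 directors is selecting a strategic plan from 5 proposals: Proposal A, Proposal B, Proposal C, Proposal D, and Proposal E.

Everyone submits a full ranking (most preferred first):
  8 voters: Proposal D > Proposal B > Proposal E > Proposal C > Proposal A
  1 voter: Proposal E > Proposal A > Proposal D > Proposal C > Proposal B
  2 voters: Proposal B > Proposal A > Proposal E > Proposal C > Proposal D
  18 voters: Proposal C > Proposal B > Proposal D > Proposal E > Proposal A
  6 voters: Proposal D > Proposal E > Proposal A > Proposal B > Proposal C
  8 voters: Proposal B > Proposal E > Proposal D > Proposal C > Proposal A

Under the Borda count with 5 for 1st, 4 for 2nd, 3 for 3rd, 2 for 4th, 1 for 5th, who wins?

Proposal A: 8×1 + 1×4 + 2×4 + 18×1 + 6×3 + 8×1 = 64
Proposal B: 8×4 + 1×1 + 2×5 + 18×4 + 6×2 + 8×5 = 167
Proposal C: 8×2 + 1×2 + 2×2 + 18×5 + 6×1 + 8×2 = 134
Proposal D: 8×5 + 1×3 + 2×1 + 18×3 + 6×5 + 8×3 = 153
Proposal E: 8×3 + 1×5 + 2×3 + 18×2 + 6×4 + 8×4 = 127

Proposal B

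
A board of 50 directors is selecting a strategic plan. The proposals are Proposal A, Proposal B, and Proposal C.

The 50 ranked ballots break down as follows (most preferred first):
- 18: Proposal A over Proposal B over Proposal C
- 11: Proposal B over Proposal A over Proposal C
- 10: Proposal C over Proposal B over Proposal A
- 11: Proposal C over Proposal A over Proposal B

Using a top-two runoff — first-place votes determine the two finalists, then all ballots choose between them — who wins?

Proposal A

Round 1 first-place votes: Proposal A 18, Proposal B 11, Proposal C 21. Proposal C and Proposal A advance.
Runoff: Proposal C is ranked above Proposal A on 21 ballots, Proposal A above Proposal C on 29.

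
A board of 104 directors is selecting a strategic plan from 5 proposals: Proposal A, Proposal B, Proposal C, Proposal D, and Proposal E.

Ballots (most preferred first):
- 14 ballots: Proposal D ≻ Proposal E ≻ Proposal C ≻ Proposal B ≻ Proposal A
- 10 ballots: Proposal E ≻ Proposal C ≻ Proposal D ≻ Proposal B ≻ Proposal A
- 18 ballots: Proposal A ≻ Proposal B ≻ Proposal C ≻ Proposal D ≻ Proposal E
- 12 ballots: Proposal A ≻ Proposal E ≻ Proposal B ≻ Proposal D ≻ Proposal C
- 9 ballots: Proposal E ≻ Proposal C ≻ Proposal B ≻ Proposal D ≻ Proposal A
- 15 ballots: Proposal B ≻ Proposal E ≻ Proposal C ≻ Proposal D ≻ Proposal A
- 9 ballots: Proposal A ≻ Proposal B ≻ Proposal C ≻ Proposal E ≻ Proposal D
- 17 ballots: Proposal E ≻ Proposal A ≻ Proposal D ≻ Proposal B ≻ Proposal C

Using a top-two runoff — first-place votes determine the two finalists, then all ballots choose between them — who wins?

Proposal E

Round 1 first-place votes: Proposal A 39, Proposal B 15, Proposal C 0, Proposal D 14, Proposal E 36. Proposal A and Proposal E advance.
Runoff: Proposal A is ranked above Proposal E on 39 ballots, Proposal E above Proposal A on 65.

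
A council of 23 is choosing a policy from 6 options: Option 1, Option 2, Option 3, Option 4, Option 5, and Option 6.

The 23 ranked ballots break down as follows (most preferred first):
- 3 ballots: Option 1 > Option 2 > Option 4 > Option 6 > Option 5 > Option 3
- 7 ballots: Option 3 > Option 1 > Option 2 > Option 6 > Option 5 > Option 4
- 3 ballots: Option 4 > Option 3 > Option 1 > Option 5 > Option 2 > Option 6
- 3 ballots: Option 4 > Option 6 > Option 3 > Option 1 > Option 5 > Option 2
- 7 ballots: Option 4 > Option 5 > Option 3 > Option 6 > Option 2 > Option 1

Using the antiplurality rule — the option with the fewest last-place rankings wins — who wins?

Option 5

Last-place votes: Option 1 7, Option 2 3, Option 3 3, Option 4 7, Option 5 0, Option 6 3.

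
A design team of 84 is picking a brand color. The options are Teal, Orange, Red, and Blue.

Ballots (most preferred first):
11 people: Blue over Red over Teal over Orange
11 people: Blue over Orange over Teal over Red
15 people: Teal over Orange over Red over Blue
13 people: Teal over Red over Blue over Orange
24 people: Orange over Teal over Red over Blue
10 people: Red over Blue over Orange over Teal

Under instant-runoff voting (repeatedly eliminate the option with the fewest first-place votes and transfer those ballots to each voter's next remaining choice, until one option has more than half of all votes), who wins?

Teal

Round 1: Teal 28, Orange 24, Red 10, Blue 22. Red eliminated.
Round 2: Teal 28, Orange 24, Blue 32. Orange eliminated.
Round 3: Teal 52, Blue 32. Teal has a majority (≥43).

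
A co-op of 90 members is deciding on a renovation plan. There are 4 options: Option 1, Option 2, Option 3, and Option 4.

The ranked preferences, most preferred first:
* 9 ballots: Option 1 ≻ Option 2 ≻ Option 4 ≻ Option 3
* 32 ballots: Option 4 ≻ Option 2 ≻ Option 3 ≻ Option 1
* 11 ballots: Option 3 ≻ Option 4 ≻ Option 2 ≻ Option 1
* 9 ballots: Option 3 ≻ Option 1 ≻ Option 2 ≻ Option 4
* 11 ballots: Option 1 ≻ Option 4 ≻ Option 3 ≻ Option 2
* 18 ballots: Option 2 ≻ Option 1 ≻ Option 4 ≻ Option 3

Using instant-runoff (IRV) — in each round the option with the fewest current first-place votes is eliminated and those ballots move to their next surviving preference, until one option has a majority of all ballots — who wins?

Round 1: Option 1 20, Option 2 18, Option 3 20, Option 4 32. Option 2 eliminated.
Round 2: Option 1 38, Option 3 20, Option 4 32. Option 3 eliminated.
Round 3: Option 1 47, Option 4 43. Option 1 has a majority (≥46).

Option 1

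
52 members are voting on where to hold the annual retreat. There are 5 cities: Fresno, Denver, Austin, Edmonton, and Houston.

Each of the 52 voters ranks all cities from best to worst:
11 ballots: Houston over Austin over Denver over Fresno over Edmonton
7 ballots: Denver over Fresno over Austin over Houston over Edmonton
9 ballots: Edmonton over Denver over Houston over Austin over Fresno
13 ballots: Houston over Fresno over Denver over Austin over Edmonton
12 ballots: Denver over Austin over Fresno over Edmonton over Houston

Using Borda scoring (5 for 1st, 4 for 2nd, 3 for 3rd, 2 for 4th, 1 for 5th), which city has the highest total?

Fresno: 11×2 + 7×4 + 9×1 + 13×4 + 12×3 = 147
Denver: 11×3 + 7×5 + 9×4 + 13×3 + 12×5 = 203
Austin: 11×4 + 7×3 + 9×2 + 13×2 + 12×4 = 157
Edmonton: 11×1 + 7×1 + 9×5 + 13×1 + 12×2 = 100
Houston: 11×5 + 7×2 + 9×3 + 13×5 + 12×1 = 173

Denver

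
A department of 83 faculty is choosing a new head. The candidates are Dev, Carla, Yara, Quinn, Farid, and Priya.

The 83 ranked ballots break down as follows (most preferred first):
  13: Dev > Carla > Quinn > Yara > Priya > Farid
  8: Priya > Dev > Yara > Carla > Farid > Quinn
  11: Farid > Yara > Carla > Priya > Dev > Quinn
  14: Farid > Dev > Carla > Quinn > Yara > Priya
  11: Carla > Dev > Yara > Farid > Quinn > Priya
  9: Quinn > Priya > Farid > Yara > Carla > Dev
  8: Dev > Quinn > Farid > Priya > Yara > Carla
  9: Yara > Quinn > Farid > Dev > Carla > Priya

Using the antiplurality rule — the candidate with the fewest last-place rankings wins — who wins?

Yara

Last-place votes: Dev 9, Carla 8, Yara 0, Quinn 19, Farid 13, Priya 34.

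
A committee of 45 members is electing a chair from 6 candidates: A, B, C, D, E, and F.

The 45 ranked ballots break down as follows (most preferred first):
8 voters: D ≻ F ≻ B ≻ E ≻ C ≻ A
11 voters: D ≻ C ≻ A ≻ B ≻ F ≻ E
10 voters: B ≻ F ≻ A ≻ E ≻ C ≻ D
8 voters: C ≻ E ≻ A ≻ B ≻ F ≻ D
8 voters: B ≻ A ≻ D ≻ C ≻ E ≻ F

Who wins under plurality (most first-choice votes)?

First-place votes: A 0, B 18, C 8, D 19, E 0, F 0.

D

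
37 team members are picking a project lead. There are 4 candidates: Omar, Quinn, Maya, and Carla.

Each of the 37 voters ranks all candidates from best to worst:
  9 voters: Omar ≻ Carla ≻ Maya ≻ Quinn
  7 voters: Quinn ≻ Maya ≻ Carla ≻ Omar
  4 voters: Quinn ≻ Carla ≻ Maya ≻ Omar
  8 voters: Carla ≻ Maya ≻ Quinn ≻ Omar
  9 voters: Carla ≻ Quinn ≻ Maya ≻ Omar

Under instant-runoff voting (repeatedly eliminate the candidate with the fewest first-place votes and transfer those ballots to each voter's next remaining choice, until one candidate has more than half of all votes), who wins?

Round 1: Omar 9, Quinn 11, Maya 0, Carla 17. Maya eliminated.
Round 2: Omar 9, Quinn 11, Carla 17. Omar eliminated.
Round 3: Quinn 11, Carla 26. Carla has a majority (≥19).

Carla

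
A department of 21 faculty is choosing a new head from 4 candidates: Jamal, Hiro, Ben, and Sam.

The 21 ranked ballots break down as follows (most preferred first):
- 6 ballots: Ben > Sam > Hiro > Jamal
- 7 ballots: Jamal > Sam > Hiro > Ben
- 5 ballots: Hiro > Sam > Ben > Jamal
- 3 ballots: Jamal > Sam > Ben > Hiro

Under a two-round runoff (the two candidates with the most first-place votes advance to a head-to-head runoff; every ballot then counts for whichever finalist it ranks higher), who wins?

Ben

Round 1 first-place votes: Jamal 10, Hiro 5, Ben 6, Sam 0. Jamal and Ben advance.
Runoff: Jamal is ranked above Ben on 10 ballots, Ben above Jamal on 11.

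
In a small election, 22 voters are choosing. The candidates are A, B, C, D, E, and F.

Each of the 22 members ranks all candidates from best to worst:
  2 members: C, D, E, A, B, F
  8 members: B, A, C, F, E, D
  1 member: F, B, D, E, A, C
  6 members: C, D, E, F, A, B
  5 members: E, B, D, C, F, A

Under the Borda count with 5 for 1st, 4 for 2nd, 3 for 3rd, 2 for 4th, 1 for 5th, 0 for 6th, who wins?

C

A: 2×2 + 8×4 + 1×1 + 6×1 + 5×0 = 43
B: 2×1 + 8×5 + 1×4 + 6×0 + 5×4 = 66
C: 2×5 + 8×3 + 1×0 + 6×5 + 5×2 = 74
D: 2×4 + 8×0 + 1×3 + 6×4 + 5×3 = 50
E: 2×3 + 8×1 + 1×2 + 6×3 + 5×5 = 59
F: 2×0 + 8×2 + 1×5 + 6×2 + 5×1 = 38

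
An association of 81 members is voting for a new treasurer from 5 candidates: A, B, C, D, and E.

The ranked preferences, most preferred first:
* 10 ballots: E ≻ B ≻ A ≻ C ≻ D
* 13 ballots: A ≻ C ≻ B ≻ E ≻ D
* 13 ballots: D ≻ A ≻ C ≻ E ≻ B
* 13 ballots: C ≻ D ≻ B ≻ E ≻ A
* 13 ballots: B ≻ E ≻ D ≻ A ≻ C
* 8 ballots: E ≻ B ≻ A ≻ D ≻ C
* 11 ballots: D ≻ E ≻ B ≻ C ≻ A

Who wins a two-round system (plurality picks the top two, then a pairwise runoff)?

E

Round 1 first-place votes: A 13, B 13, C 13, D 24, E 18. D and E advance.
Runoff: D is ranked above E on 37 ballots, E above D on 44.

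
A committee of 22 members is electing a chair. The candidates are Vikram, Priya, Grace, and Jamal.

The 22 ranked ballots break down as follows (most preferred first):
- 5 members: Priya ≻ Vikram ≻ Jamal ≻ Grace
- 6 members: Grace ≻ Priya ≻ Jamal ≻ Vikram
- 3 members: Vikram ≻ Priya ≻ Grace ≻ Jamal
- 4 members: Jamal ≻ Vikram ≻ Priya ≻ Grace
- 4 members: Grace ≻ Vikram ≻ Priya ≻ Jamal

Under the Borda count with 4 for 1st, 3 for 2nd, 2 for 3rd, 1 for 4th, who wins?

Priya

Vikram: 5×3 + 6×1 + 3×4 + 4×3 + 4×3 = 57
Priya: 5×4 + 6×3 + 3×3 + 4×2 + 4×2 = 63
Grace: 5×1 + 6×4 + 3×2 + 4×1 + 4×4 = 55
Jamal: 5×2 + 6×2 + 3×1 + 4×4 + 4×1 = 45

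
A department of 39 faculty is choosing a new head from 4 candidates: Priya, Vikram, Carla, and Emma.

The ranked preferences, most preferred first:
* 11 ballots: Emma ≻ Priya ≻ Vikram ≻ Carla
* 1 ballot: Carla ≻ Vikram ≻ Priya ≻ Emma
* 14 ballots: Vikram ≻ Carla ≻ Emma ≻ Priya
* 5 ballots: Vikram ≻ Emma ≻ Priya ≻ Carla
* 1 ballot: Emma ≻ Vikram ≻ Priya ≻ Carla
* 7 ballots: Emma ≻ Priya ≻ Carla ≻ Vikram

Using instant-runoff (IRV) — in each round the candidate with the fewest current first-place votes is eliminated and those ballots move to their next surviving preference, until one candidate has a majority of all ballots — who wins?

Round 1: Priya 0, Vikram 19, Carla 1, Emma 19. Priya eliminated.
Round 2: Vikram 19, Carla 1, Emma 19. Carla eliminated.
Round 3: Vikram 20, Emma 19. Vikram has a majority (≥20).

Vikram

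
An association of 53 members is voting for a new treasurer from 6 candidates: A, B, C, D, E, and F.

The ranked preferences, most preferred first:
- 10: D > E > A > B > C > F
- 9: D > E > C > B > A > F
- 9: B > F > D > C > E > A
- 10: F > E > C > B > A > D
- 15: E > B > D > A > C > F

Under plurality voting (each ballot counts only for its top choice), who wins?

First-place votes: A 0, B 9, C 0, D 19, E 15, F 10.

D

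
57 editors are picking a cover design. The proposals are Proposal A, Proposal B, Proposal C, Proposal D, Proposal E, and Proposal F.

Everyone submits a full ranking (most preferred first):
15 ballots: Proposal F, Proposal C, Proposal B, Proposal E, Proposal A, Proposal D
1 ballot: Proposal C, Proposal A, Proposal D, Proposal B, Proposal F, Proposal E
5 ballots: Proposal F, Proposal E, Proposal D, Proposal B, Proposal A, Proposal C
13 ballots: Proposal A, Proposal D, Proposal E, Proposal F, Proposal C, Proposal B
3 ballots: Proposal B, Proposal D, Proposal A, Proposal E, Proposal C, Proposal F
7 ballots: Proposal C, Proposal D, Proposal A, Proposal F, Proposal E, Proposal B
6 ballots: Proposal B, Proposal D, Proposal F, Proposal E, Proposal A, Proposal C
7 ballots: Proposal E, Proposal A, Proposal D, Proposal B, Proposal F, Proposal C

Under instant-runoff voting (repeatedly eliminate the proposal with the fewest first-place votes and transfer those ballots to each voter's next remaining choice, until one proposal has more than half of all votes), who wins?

Proposal A

Round 1: Proposal A 13, Proposal B 9, Proposal C 8, Proposal D 0, Proposal E 7, Proposal F 20. Proposal D eliminated.
Round 2: Proposal A 13, Proposal B 9, Proposal C 8, Proposal E 7, Proposal F 20. Proposal E eliminated.
Round 3: Proposal A 20, Proposal B 9, Proposal C 8, Proposal F 20. Proposal C eliminated.
Round 4: Proposal A 28, Proposal B 9, Proposal F 20. Proposal B eliminated.
Round 5: Proposal A 31, Proposal F 26. Proposal A has a majority (≥29).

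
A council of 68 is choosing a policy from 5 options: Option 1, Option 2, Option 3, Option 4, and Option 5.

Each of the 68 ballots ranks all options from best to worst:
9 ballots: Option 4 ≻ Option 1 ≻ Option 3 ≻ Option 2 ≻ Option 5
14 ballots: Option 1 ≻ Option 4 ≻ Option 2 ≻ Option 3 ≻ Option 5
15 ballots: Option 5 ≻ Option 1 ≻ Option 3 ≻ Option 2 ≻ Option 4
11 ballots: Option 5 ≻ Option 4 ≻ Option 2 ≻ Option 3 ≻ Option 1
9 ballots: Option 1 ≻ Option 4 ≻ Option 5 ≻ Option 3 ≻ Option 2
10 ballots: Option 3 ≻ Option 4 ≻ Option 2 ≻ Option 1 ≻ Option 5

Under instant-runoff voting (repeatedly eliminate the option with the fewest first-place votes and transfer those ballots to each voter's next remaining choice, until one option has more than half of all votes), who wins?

Round 1: Option 1 23, Option 2 0, Option 3 10, Option 4 9, Option 5 26. Option 2 eliminated.
Round 2: Option 1 23, Option 3 10, Option 4 9, Option 5 26. Option 4 eliminated.
Round 3: Option 1 32, Option 3 10, Option 5 26. Option 3 eliminated.
Round 4: Option 1 42, Option 5 26. Option 1 has a majority (≥35).

Option 1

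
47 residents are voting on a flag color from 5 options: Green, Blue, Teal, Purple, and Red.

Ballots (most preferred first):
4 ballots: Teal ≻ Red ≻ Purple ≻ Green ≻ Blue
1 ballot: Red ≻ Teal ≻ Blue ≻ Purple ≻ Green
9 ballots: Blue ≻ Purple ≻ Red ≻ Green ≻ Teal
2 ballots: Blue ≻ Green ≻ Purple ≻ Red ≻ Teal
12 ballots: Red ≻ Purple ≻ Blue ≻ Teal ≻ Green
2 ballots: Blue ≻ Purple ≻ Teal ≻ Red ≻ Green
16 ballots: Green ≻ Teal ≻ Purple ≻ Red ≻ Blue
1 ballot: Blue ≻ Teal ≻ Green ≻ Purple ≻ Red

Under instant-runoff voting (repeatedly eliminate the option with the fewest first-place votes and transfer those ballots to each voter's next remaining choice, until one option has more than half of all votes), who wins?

Round 1: Green 16, Blue 14, Teal 4, Purple 0, Red 13. Purple eliminated.
Round 2: Green 16, Blue 14, Teal 4, Red 13. Teal eliminated.
Round 3: Green 16, Blue 14, Red 17. Blue eliminated.
Round 4: Green 19, Red 28. Red has a majority (≥24).

Red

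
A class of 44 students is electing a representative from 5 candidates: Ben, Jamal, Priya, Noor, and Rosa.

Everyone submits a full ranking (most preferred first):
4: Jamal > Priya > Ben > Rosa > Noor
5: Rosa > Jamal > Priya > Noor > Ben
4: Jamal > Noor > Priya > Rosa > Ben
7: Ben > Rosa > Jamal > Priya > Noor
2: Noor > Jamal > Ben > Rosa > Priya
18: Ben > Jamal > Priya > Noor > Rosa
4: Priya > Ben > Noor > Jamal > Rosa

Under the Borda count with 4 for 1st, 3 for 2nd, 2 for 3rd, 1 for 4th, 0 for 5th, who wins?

Jamal

Ben: 4×2 + 5×0 + 4×0 + 7×4 + 2×2 + 18×4 + 4×3 = 124
Jamal: 4×4 + 5×3 + 4×4 + 7×2 + 2×3 + 18×3 + 4×1 = 125
Priya: 4×3 + 5×2 + 4×2 + 7×1 + 2×0 + 18×2 + 4×4 = 89
Noor: 4×0 + 5×1 + 4×3 + 7×0 + 2×4 + 18×1 + 4×2 = 51
Rosa: 4×1 + 5×4 + 4×1 + 7×3 + 2×1 + 18×0 + 4×0 = 51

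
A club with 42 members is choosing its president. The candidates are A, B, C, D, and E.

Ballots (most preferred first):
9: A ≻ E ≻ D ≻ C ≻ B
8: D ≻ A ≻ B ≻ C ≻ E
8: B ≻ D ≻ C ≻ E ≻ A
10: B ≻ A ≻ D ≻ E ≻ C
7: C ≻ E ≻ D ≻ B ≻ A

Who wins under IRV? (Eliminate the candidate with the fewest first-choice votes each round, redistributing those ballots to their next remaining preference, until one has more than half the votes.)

D

Round 1: A 9, B 18, C 7, D 8, E 0. E eliminated.
Round 2: A 9, B 18, C 7, D 8. C eliminated.
Round 3: A 9, B 18, D 15. A eliminated.
Round 4: B 18, D 24. D has a majority (≥22).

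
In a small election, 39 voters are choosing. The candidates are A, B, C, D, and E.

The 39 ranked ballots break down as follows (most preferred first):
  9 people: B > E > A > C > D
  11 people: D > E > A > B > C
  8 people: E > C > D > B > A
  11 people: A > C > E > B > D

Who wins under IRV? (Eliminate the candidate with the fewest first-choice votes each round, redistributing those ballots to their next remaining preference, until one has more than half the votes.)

A

Round 1: A 11, B 9, C 0, D 11, E 8. C eliminated.
Round 2: A 11, B 9, D 11, E 8. E eliminated.
Round 3: A 11, B 9, D 19. B eliminated.
Round 4: A 20, D 19. A has a majority (≥20).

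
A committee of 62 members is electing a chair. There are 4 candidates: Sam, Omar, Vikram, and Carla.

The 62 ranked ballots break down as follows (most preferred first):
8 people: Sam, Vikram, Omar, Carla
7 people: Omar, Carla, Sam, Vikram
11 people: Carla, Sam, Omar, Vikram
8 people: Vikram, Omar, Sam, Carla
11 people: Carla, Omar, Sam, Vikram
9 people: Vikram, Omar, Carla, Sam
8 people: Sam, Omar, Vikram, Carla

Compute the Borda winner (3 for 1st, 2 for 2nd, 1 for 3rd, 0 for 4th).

Omar

Sam: 8×3 + 7×1 + 11×2 + 8×1 + 11×1 + 9×0 + 8×3 = 96
Omar: 8×1 + 7×3 + 11×1 + 8×2 + 11×2 + 9×2 + 8×2 = 112
Vikram: 8×2 + 7×0 + 11×0 + 8×3 + 11×0 + 9×3 + 8×1 = 75
Carla: 8×0 + 7×2 + 11×3 + 8×0 + 11×3 + 9×1 + 8×0 = 89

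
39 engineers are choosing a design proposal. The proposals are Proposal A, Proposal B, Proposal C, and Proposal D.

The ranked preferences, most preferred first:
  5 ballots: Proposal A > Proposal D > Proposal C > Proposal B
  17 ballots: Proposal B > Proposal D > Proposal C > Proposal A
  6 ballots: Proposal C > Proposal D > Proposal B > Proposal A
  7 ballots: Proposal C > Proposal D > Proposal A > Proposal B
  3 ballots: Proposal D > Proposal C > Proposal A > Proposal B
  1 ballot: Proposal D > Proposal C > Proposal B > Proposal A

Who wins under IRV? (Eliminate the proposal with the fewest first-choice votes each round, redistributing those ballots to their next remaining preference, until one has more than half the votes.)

Proposal C

Round 1: Proposal A 5, Proposal B 17, Proposal C 13, Proposal D 4. Proposal D eliminated.
Round 2: Proposal A 5, Proposal B 17, Proposal C 17. Proposal A eliminated.
Round 3: Proposal B 17, Proposal C 22. Proposal C has a majority (≥20).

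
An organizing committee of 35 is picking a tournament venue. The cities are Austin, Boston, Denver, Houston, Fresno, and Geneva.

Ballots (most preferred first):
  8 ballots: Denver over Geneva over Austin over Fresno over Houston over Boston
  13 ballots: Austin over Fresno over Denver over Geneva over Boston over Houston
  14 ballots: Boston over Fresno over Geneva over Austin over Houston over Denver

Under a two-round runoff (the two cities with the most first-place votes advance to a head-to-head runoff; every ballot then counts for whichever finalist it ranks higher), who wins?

Austin

Round 1 first-place votes: Austin 13, Boston 14, Denver 8, Houston 0, Fresno 0, Geneva 0. Boston and Austin advance.
Runoff: Boston is ranked above Austin on 14 ballots, Austin above Boston on 21.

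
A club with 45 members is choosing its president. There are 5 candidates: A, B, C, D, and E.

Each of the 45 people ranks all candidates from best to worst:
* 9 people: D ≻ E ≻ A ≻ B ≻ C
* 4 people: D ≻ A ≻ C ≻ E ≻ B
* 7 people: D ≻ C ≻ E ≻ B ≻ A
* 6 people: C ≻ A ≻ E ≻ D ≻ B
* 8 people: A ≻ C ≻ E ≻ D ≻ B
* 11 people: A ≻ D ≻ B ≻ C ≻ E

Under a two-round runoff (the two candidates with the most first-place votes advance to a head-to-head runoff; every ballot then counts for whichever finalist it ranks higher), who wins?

Round 1 first-place votes: A 19, B 0, C 6, D 20, E 0. D and A advance.
Runoff: D is ranked above A on 20 ballots, A above D on 25.

A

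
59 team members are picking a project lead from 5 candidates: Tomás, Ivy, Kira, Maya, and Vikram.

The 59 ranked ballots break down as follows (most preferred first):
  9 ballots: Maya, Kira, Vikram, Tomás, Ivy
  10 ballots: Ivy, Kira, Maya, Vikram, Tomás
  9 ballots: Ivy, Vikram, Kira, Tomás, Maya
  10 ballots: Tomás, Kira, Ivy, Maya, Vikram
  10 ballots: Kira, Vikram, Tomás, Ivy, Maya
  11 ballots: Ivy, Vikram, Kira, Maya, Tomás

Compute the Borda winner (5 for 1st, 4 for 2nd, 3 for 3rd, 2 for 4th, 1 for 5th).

Tomás: 9×2 + 10×1 + 9×2 + 10×5 + 10×3 + 11×1 = 137
Ivy: 9×1 + 10×5 + 9×5 + 10×3 + 10×2 + 11×5 = 209
Kira: 9×4 + 10×4 + 9×3 + 10×4 + 10×5 + 11×3 = 226
Maya: 9×5 + 10×3 + 9×1 + 10×2 + 10×1 + 11×2 = 136
Vikram: 9×3 + 10×2 + 9×4 + 10×1 + 10×4 + 11×4 = 177

Kira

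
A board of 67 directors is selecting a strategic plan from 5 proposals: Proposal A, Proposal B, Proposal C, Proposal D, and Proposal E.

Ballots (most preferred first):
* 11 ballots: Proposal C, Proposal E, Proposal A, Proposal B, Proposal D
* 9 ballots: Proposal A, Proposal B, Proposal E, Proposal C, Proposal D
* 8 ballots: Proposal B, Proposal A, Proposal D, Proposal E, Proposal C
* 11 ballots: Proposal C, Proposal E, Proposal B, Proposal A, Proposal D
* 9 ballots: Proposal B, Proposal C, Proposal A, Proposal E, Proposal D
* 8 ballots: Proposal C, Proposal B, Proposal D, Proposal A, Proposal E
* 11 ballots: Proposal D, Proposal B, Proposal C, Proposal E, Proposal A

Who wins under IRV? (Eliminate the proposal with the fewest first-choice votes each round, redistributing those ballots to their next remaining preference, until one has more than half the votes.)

Round 1: Proposal A 9, Proposal B 17, Proposal C 30, Proposal D 11, Proposal E 0. Proposal E eliminated.
Round 2: Proposal A 9, Proposal B 17, Proposal C 30, Proposal D 11. Proposal A eliminated.
Round 3: Proposal B 26, Proposal C 30, Proposal D 11. Proposal D eliminated.
Round 4: Proposal B 37, Proposal C 30. Proposal B has a majority (≥34).

Proposal B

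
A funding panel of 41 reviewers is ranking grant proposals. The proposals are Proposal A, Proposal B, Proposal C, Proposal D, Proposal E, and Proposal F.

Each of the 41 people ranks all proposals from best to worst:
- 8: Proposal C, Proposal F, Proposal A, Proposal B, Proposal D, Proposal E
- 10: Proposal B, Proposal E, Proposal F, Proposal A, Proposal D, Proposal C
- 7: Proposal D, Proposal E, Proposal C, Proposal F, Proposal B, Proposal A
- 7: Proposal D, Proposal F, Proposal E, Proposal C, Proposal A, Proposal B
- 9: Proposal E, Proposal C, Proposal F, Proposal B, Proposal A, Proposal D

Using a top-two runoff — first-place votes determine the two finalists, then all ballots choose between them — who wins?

Proposal B

Round 1 first-place votes: Proposal A 0, Proposal B 10, Proposal C 8, Proposal D 14, Proposal E 9, Proposal F 0. Proposal D and Proposal B advance.
Runoff: Proposal D is ranked above Proposal B on 14 ballots, Proposal B above Proposal D on 27.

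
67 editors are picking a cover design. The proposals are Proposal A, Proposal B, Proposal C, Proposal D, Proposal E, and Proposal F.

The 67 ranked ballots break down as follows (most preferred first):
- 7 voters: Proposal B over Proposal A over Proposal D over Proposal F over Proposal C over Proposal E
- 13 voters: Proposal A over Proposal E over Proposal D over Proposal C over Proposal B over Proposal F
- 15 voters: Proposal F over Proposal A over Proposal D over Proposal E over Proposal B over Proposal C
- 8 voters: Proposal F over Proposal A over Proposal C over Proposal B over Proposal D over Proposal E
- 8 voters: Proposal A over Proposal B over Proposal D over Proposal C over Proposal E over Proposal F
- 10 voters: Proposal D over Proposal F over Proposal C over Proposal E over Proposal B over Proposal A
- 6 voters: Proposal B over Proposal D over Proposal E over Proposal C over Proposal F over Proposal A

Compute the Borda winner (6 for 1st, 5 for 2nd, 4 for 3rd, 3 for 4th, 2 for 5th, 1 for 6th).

Proposal A: 7×5 + 13×6 + 15×5 + 8×5 + 8×6 + 10×1 + 6×1 = 292
Proposal B: 7×6 + 13×2 + 15×2 + 8×3 + 8×5 + 10×2 + 6×6 = 218
Proposal C: 7×2 + 13×3 + 15×1 + 8×4 + 8×3 + 10×4 + 6×3 = 182
Proposal D: 7×4 + 13×4 + 15×4 + 8×2 + 8×4 + 10×6 + 6×5 = 278
Proposal E: 7×1 + 13×5 + 15×3 + 8×1 + 8×2 + 10×3 + 6×4 = 195
Proposal F: 7×3 + 13×1 + 15×6 + 8×6 + 8×1 + 10×5 + 6×2 = 242

Proposal A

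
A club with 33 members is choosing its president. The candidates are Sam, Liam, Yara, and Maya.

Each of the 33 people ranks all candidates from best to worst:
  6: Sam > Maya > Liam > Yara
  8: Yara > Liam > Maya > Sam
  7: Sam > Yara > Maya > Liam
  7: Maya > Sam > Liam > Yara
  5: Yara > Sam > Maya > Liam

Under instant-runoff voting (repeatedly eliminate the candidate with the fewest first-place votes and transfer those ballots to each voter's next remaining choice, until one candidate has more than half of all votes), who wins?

Sam

Round 1: Sam 13, Liam 0, Yara 13, Maya 7. Liam eliminated.
Round 2: Sam 13, Yara 13, Maya 7. Maya eliminated.
Round 3: Sam 20, Yara 13. Sam has a majority (≥17).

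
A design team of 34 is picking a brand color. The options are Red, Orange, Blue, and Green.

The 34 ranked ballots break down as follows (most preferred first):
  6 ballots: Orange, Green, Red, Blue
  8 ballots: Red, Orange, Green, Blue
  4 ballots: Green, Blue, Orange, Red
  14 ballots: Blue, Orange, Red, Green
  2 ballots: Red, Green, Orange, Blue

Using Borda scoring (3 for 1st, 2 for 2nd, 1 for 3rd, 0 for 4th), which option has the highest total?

Orange

Red: 6×1 + 8×3 + 4×0 + 14×1 + 2×3 = 50
Orange: 6×3 + 8×2 + 4×1 + 14×2 + 2×1 = 68
Blue: 6×0 + 8×0 + 4×2 + 14×3 + 2×0 = 50
Green: 6×2 + 8×1 + 4×3 + 14×0 + 2×2 = 36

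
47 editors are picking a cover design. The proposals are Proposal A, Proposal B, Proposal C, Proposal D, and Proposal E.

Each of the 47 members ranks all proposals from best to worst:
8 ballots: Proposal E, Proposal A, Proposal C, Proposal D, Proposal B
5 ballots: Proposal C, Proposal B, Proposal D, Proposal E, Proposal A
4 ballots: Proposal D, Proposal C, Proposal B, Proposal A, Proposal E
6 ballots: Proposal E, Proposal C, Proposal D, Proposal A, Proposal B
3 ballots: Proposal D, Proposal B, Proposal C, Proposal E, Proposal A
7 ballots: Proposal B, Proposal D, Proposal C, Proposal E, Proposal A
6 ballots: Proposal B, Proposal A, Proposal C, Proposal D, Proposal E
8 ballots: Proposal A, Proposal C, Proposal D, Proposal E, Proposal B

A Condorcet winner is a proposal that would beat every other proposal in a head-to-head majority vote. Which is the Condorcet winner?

Proposal C

Proposal C vs Proposal A: 25–22
Proposal C vs Proposal B: 31–16
Proposal C vs Proposal D: 33–14
Proposal C vs Proposal E: 33–14
Proposal C beats every other proposal.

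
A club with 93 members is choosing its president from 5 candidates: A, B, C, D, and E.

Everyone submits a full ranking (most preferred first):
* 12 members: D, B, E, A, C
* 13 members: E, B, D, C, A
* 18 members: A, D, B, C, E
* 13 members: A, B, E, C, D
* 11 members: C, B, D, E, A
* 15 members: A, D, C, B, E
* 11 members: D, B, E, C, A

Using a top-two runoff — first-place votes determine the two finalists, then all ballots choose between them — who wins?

D

Round 1 first-place votes: A 46, B 0, C 11, D 23, E 13. A and D advance.
Runoff: A is ranked above D on 46 ballots, D above A on 47.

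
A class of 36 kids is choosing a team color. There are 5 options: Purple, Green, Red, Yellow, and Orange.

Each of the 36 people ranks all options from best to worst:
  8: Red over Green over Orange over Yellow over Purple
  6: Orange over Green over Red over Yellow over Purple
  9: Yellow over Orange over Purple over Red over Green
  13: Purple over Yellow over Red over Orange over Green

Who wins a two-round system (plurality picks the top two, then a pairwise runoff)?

Round 1 first-place votes: Purple 13, Green 0, Red 8, Yellow 9, Orange 6. Purple and Yellow advance.
Runoff: Purple is ranked above Yellow on 13 ballots, Yellow above Purple on 23.

Yellow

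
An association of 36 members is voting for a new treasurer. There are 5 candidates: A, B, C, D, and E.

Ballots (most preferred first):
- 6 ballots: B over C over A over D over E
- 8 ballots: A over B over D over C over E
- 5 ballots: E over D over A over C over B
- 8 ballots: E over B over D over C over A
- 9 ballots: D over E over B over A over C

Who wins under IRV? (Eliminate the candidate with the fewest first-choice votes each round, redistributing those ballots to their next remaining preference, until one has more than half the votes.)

Round 1: A 8, B 6, C 0, D 9, E 13. C eliminated.
Round 2: A 8, B 6, D 9, E 13. B eliminated.
Round 3: A 14, D 9, E 13. D eliminated.
Round 4: A 14, E 22. E has a majority (≥19).

E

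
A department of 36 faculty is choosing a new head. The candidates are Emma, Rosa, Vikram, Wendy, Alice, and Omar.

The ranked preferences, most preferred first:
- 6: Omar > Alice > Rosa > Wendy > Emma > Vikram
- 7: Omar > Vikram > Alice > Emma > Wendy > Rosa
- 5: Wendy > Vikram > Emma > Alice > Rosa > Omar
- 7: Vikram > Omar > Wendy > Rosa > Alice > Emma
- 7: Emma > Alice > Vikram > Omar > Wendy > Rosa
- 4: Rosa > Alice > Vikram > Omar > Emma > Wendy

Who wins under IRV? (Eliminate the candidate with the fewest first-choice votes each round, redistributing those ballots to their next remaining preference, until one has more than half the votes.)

Round 1: Emma 7, Rosa 4, Vikram 7, Wendy 5, Alice 0, Omar 13. Alice eliminated.
Round 2: Emma 7, Rosa 4, Vikram 7, Wendy 5, Omar 13. Rosa eliminated.
Round 3: Emma 7, Vikram 11, Wendy 5, Omar 13. Wendy eliminated.
Round 4: Emma 7, Vikram 16, Omar 13. Emma eliminated.
Round 5: Vikram 23, Omar 13. Vikram has a majority (≥19).

Vikram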